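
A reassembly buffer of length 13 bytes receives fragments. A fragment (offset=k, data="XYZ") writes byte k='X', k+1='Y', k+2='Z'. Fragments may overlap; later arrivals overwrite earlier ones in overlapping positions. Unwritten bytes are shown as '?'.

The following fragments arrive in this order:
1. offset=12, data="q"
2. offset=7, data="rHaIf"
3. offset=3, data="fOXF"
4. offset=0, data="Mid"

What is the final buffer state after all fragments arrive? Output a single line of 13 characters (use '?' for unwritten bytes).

Fragment 1: offset=12 data="q" -> buffer=????????????q
Fragment 2: offset=7 data="rHaIf" -> buffer=???????rHaIfq
Fragment 3: offset=3 data="fOXF" -> buffer=???fOXFrHaIfq
Fragment 4: offset=0 data="Mid" -> buffer=MidfOXFrHaIfq

Answer: MidfOXFrHaIfq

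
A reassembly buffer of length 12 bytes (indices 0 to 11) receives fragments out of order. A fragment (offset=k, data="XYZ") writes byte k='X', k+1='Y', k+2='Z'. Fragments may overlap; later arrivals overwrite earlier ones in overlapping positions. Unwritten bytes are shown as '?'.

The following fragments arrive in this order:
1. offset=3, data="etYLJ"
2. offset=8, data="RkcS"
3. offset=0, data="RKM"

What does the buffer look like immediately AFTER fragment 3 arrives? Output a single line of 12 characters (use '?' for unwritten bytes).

Fragment 1: offset=3 data="etYLJ" -> buffer=???etYLJ????
Fragment 2: offset=8 data="RkcS" -> buffer=???etYLJRkcS
Fragment 3: offset=0 data="RKM" -> buffer=RKMetYLJRkcS

Answer: RKMetYLJRkcS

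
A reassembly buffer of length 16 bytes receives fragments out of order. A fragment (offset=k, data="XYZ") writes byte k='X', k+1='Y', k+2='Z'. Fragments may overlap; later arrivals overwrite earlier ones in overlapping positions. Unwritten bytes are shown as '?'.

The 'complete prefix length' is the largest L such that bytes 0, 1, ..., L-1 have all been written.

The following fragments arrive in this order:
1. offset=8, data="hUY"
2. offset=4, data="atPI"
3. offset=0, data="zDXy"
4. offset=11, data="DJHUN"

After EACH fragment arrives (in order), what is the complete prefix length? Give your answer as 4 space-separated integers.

Answer: 0 0 11 16

Derivation:
Fragment 1: offset=8 data="hUY" -> buffer=????????hUY????? -> prefix_len=0
Fragment 2: offset=4 data="atPI" -> buffer=????atPIhUY????? -> prefix_len=0
Fragment 3: offset=0 data="zDXy" -> buffer=zDXyatPIhUY????? -> prefix_len=11
Fragment 4: offset=11 data="DJHUN" -> buffer=zDXyatPIhUYDJHUN -> prefix_len=16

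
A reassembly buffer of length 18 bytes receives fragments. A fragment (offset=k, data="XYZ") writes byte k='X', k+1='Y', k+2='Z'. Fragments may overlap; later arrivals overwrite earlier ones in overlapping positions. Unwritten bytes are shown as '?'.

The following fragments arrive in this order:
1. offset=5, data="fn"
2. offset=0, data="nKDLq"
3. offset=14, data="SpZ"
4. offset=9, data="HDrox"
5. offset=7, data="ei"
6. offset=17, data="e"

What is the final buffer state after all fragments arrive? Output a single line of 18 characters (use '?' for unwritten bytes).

Answer: nKDLqfneiHDroxSpZe

Derivation:
Fragment 1: offset=5 data="fn" -> buffer=?????fn???????????
Fragment 2: offset=0 data="nKDLq" -> buffer=nKDLqfn???????????
Fragment 3: offset=14 data="SpZ" -> buffer=nKDLqfn???????SpZ?
Fragment 4: offset=9 data="HDrox" -> buffer=nKDLqfn??HDroxSpZ?
Fragment 5: offset=7 data="ei" -> buffer=nKDLqfneiHDroxSpZ?
Fragment 6: offset=17 data="e" -> buffer=nKDLqfneiHDroxSpZe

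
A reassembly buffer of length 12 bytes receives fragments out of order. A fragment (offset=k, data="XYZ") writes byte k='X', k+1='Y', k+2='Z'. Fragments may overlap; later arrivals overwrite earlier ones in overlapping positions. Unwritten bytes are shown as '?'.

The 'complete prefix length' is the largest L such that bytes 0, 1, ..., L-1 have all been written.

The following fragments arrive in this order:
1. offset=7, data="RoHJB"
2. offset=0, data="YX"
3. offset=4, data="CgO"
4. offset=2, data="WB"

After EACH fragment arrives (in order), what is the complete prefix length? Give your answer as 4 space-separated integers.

Fragment 1: offset=7 data="RoHJB" -> buffer=???????RoHJB -> prefix_len=0
Fragment 2: offset=0 data="YX" -> buffer=YX?????RoHJB -> prefix_len=2
Fragment 3: offset=4 data="CgO" -> buffer=YX??CgORoHJB -> prefix_len=2
Fragment 4: offset=2 data="WB" -> buffer=YXWBCgORoHJB -> prefix_len=12

Answer: 0 2 2 12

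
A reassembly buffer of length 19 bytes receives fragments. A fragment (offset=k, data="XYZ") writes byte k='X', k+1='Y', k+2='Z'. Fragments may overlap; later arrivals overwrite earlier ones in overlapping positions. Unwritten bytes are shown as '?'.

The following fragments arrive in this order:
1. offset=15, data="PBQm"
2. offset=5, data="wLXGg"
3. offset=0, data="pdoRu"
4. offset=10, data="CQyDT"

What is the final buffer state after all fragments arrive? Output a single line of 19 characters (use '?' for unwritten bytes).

Fragment 1: offset=15 data="PBQm" -> buffer=???????????????PBQm
Fragment 2: offset=5 data="wLXGg" -> buffer=?????wLXGg?????PBQm
Fragment 3: offset=0 data="pdoRu" -> buffer=pdoRuwLXGg?????PBQm
Fragment 4: offset=10 data="CQyDT" -> buffer=pdoRuwLXGgCQyDTPBQm

Answer: pdoRuwLXGgCQyDTPBQm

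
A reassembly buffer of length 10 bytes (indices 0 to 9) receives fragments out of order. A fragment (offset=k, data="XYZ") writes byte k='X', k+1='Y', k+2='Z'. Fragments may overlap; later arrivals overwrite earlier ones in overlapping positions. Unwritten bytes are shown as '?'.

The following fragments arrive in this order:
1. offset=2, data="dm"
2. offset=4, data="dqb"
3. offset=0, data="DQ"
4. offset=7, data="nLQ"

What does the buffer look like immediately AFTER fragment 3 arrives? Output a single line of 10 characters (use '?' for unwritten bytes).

Answer: DQdmdqb???

Derivation:
Fragment 1: offset=2 data="dm" -> buffer=??dm??????
Fragment 2: offset=4 data="dqb" -> buffer=??dmdqb???
Fragment 3: offset=0 data="DQ" -> buffer=DQdmdqb???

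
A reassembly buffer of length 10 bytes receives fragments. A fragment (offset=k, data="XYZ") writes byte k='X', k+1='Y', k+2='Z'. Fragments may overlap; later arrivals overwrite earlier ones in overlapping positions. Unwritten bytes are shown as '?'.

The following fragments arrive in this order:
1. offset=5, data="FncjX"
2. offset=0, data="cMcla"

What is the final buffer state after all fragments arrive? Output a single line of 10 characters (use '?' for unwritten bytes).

Fragment 1: offset=5 data="FncjX" -> buffer=?????FncjX
Fragment 2: offset=0 data="cMcla" -> buffer=cMclaFncjX

Answer: cMclaFncjX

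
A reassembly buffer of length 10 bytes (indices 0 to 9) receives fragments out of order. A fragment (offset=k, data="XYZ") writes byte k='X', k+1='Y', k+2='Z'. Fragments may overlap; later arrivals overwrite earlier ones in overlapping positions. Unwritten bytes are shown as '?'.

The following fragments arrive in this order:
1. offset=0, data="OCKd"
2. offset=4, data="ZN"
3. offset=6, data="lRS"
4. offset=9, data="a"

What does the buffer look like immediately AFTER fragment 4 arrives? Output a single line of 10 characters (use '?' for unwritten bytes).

Fragment 1: offset=0 data="OCKd" -> buffer=OCKd??????
Fragment 2: offset=4 data="ZN" -> buffer=OCKdZN????
Fragment 3: offset=6 data="lRS" -> buffer=OCKdZNlRS?
Fragment 4: offset=9 data="a" -> buffer=OCKdZNlRSa

Answer: OCKdZNlRSa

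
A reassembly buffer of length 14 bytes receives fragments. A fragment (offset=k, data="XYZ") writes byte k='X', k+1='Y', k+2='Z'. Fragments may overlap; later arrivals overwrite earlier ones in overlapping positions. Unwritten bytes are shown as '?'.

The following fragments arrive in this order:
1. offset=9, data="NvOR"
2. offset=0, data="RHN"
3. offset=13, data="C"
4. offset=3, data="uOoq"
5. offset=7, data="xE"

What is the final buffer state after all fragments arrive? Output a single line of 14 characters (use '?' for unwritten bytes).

Answer: RHNuOoqxENvORC

Derivation:
Fragment 1: offset=9 data="NvOR" -> buffer=?????????NvOR?
Fragment 2: offset=0 data="RHN" -> buffer=RHN??????NvOR?
Fragment 3: offset=13 data="C" -> buffer=RHN??????NvORC
Fragment 4: offset=3 data="uOoq" -> buffer=RHNuOoq??NvORC
Fragment 5: offset=7 data="xE" -> buffer=RHNuOoqxENvORC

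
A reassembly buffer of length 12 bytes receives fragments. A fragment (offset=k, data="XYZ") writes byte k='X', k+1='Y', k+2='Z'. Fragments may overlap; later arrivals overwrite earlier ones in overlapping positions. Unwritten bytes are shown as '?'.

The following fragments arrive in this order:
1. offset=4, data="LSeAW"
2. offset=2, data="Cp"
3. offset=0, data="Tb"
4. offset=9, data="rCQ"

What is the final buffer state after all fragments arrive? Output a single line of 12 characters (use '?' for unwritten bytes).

Fragment 1: offset=4 data="LSeAW" -> buffer=????LSeAW???
Fragment 2: offset=2 data="Cp" -> buffer=??CpLSeAW???
Fragment 3: offset=0 data="Tb" -> buffer=TbCpLSeAW???
Fragment 4: offset=9 data="rCQ" -> buffer=TbCpLSeAWrCQ

Answer: TbCpLSeAWrCQ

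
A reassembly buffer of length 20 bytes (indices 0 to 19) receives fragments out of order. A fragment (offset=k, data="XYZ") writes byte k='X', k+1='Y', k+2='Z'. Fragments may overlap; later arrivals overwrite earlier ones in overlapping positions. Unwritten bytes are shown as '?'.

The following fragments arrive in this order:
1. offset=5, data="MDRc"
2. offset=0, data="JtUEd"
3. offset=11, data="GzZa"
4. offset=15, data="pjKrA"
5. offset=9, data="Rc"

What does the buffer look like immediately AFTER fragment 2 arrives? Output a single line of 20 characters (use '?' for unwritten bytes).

Fragment 1: offset=5 data="MDRc" -> buffer=?????MDRc???????????
Fragment 2: offset=0 data="JtUEd" -> buffer=JtUEdMDRc???????????

Answer: JtUEdMDRc???????????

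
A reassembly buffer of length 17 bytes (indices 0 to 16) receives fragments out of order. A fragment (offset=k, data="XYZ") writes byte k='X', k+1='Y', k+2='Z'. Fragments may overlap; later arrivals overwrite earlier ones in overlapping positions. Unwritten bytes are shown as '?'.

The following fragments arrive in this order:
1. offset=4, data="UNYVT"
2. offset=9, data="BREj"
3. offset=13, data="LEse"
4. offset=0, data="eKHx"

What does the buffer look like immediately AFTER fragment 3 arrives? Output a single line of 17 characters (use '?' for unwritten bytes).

Fragment 1: offset=4 data="UNYVT" -> buffer=????UNYVT????????
Fragment 2: offset=9 data="BREj" -> buffer=????UNYVTBREj????
Fragment 3: offset=13 data="LEse" -> buffer=????UNYVTBREjLEse

Answer: ????UNYVTBREjLEse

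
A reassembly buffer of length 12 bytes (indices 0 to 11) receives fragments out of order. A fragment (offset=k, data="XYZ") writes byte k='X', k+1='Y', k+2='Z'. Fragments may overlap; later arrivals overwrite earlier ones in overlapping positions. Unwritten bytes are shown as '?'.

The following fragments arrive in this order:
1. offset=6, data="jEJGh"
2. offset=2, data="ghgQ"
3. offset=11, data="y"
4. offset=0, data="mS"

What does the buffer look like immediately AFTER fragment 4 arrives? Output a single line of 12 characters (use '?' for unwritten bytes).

Answer: mSghgQjEJGhy

Derivation:
Fragment 1: offset=6 data="jEJGh" -> buffer=??????jEJGh?
Fragment 2: offset=2 data="ghgQ" -> buffer=??ghgQjEJGh?
Fragment 3: offset=11 data="y" -> buffer=??ghgQjEJGhy
Fragment 4: offset=0 data="mS" -> buffer=mSghgQjEJGhy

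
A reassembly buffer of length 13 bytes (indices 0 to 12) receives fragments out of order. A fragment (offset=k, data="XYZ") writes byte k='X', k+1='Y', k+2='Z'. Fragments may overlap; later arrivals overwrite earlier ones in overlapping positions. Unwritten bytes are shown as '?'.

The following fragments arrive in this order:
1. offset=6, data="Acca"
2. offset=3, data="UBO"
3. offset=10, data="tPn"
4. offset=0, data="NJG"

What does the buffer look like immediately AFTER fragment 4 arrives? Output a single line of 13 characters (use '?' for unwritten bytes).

Answer: NJGUBOAccatPn

Derivation:
Fragment 1: offset=6 data="Acca" -> buffer=??????Acca???
Fragment 2: offset=3 data="UBO" -> buffer=???UBOAcca???
Fragment 3: offset=10 data="tPn" -> buffer=???UBOAccatPn
Fragment 4: offset=0 data="NJG" -> buffer=NJGUBOAccatPn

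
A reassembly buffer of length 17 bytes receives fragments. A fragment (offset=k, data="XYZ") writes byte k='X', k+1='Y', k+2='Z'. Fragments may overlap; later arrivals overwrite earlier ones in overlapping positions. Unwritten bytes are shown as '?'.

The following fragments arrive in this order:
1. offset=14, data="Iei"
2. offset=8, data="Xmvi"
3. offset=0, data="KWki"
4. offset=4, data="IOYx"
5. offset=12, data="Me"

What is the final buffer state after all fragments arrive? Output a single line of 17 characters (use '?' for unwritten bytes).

Fragment 1: offset=14 data="Iei" -> buffer=??????????????Iei
Fragment 2: offset=8 data="Xmvi" -> buffer=????????Xmvi??Iei
Fragment 3: offset=0 data="KWki" -> buffer=KWki????Xmvi??Iei
Fragment 4: offset=4 data="IOYx" -> buffer=KWkiIOYxXmvi??Iei
Fragment 5: offset=12 data="Me" -> buffer=KWkiIOYxXmviMeIei

Answer: KWkiIOYxXmviMeIei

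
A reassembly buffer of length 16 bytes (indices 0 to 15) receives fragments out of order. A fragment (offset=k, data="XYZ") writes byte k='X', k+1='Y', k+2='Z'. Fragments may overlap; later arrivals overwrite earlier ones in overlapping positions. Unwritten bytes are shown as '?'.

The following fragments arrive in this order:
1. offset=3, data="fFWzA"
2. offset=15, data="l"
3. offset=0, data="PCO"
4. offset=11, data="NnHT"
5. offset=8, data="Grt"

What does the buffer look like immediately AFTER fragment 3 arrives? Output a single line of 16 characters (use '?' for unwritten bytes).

Answer: PCOfFWzA???????l

Derivation:
Fragment 1: offset=3 data="fFWzA" -> buffer=???fFWzA????????
Fragment 2: offset=15 data="l" -> buffer=???fFWzA???????l
Fragment 3: offset=0 data="PCO" -> buffer=PCOfFWzA???????l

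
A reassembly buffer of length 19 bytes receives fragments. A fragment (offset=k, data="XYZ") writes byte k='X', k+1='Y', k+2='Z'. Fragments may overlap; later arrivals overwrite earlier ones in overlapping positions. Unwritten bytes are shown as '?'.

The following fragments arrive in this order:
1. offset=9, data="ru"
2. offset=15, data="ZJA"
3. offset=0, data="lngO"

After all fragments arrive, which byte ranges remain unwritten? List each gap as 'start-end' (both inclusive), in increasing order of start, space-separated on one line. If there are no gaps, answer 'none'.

Fragment 1: offset=9 len=2
Fragment 2: offset=15 len=3
Fragment 3: offset=0 len=4
Gaps: 4-8 11-14 18-18

Answer: 4-8 11-14 18-18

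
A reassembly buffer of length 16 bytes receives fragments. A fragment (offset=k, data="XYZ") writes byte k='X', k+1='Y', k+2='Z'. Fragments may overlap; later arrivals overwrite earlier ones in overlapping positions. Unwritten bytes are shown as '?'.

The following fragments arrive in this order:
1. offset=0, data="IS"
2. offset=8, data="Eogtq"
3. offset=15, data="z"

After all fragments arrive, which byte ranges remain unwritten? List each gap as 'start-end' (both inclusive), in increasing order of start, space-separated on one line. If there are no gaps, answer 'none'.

Answer: 2-7 13-14

Derivation:
Fragment 1: offset=0 len=2
Fragment 2: offset=8 len=5
Fragment 3: offset=15 len=1
Gaps: 2-7 13-14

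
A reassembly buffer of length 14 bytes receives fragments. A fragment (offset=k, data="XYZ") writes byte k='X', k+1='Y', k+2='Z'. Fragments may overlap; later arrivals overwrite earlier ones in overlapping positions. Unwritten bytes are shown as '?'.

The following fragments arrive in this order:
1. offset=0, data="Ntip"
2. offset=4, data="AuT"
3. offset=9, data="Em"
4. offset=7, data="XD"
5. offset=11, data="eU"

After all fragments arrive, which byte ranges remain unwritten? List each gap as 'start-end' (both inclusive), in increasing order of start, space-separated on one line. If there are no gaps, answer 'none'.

Fragment 1: offset=0 len=4
Fragment 2: offset=4 len=3
Fragment 3: offset=9 len=2
Fragment 4: offset=7 len=2
Fragment 5: offset=11 len=2
Gaps: 13-13

Answer: 13-13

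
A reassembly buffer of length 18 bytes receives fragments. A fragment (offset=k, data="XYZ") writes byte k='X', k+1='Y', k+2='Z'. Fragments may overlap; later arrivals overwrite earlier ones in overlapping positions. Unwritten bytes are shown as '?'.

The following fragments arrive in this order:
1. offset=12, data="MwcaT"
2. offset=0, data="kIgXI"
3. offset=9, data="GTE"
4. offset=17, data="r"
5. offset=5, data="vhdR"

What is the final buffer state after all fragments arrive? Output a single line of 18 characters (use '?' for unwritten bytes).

Answer: kIgXIvhdRGTEMwcaTr

Derivation:
Fragment 1: offset=12 data="MwcaT" -> buffer=????????????MwcaT?
Fragment 2: offset=0 data="kIgXI" -> buffer=kIgXI???????MwcaT?
Fragment 3: offset=9 data="GTE" -> buffer=kIgXI????GTEMwcaT?
Fragment 4: offset=17 data="r" -> buffer=kIgXI????GTEMwcaTr
Fragment 5: offset=5 data="vhdR" -> buffer=kIgXIvhdRGTEMwcaTr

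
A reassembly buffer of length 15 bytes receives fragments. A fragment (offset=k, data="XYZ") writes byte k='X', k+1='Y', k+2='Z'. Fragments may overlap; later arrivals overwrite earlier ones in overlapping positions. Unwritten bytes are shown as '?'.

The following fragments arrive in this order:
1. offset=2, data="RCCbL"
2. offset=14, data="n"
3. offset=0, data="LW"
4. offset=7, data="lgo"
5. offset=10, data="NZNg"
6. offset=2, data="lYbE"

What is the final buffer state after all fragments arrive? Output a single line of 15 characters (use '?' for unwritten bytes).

Answer: LWlYbELlgoNZNgn

Derivation:
Fragment 1: offset=2 data="RCCbL" -> buffer=??RCCbL????????
Fragment 2: offset=14 data="n" -> buffer=??RCCbL???????n
Fragment 3: offset=0 data="LW" -> buffer=LWRCCbL???????n
Fragment 4: offset=7 data="lgo" -> buffer=LWRCCbLlgo????n
Fragment 5: offset=10 data="NZNg" -> buffer=LWRCCbLlgoNZNgn
Fragment 6: offset=2 data="lYbE" -> buffer=LWlYbELlgoNZNgn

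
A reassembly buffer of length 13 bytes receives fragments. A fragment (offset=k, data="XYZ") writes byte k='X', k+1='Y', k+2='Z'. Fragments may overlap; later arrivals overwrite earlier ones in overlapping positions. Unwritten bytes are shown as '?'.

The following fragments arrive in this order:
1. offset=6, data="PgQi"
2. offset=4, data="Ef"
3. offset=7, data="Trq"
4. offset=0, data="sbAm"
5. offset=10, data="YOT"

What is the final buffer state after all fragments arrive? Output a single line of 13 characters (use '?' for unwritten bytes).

Answer: sbAmEfPTrqYOT

Derivation:
Fragment 1: offset=6 data="PgQi" -> buffer=??????PgQi???
Fragment 2: offset=4 data="Ef" -> buffer=????EfPgQi???
Fragment 3: offset=7 data="Trq" -> buffer=????EfPTrq???
Fragment 4: offset=0 data="sbAm" -> buffer=sbAmEfPTrq???
Fragment 5: offset=10 data="YOT" -> buffer=sbAmEfPTrqYOT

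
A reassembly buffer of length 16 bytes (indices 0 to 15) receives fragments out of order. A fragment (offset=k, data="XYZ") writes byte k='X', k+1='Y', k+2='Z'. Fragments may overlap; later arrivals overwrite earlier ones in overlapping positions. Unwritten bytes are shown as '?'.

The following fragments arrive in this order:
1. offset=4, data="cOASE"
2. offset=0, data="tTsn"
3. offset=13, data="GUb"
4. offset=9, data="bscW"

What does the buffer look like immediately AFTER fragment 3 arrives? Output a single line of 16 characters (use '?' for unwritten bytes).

Fragment 1: offset=4 data="cOASE" -> buffer=????cOASE???????
Fragment 2: offset=0 data="tTsn" -> buffer=tTsncOASE???????
Fragment 3: offset=13 data="GUb" -> buffer=tTsncOASE????GUb

Answer: tTsncOASE????GUb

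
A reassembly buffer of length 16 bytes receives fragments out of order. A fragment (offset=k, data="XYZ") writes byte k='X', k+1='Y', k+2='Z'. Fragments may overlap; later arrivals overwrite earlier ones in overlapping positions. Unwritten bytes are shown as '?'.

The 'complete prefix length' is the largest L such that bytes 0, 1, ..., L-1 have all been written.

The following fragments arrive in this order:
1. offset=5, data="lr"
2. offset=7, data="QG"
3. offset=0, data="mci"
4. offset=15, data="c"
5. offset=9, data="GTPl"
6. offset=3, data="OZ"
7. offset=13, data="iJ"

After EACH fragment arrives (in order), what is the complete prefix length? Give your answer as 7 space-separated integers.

Fragment 1: offset=5 data="lr" -> buffer=?????lr????????? -> prefix_len=0
Fragment 2: offset=7 data="QG" -> buffer=?????lrQG??????? -> prefix_len=0
Fragment 3: offset=0 data="mci" -> buffer=mci??lrQG??????? -> prefix_len=3
Fragment 4: offset=15 data="c" -> buffer=mci??lrQG??????c -> prefix_len=3
Fragment 5: offset=9 data="GTPl" -> buffer=mci??lrQGGTPl??c -> prefix_len=3
Fragment 6: offset=3 data="OZ" -> buffer=mciOZlrQGGTPl??c -> prefix_len=13
Fragment 7: offset=13 data="iJ" -> buffer=mciOZlrQGGTPliJc -> prefix_len=16

Answer: 0 0 3 3 3 13 16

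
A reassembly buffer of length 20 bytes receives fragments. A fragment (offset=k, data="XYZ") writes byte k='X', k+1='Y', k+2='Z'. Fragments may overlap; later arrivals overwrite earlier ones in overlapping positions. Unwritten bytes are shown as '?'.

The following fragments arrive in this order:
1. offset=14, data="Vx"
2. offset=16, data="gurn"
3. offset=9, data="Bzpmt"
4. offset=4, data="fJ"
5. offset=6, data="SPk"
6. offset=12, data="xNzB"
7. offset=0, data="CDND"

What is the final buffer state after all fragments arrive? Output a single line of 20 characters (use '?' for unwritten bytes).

Fragment 1: offset=14 data="Vx" -> buffer=??????????????Vx????
Fragment 2: offset=16 data="gurn" -> buffer=??????????????Vxgurn
Fragment 3: offset=9 data="Bzpmt" -> buffer=?????????BzpmtVxgurn
Fragment 4: offset=4 data="fJ" -> buffer=????fJ???BzpmtVxgurn
Fragment 5: offset=6 data="SPk" -> buffer=????fJSPkBzpmtVxgurn
Fragment 6: offset=12 data="xNzB" -> buffer=????fJSPkBzpxNzBgurn
Fragment 7: offset=0 data="CDND" -> buffer=CDNDfJSPkBzpxNzBgurn

Answer: CDNDfJSPkBzpxNzBgurn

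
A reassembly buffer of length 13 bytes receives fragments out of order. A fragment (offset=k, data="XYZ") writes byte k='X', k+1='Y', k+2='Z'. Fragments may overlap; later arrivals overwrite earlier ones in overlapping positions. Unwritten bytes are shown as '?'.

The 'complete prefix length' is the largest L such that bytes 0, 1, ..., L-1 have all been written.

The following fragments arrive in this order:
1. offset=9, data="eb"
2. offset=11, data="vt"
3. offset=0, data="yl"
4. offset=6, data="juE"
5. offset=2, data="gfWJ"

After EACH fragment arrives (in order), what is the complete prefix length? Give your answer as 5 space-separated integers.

Answer: 0 0 2 2 13

Derivation:
Fragment 1: offset=9 data="eb" -> buffer=?????????eb?? -> prefix_len=0
Fragment 2: offset=11 data="vt" -> buffer=?????????ebvt -> prefix_len=0
Fragment 3: offset=0 data="yl" -> buffer=yl???????ebvt -> prefix_len=2
Fragment 4: offset=6 data="juE" -> buffer=yl????juEebvt -> prefix_len=2
Fragment 5: offset=2 data="gfWJ" -> buffer=ylgfWJjuEebvt -> prefix_len=13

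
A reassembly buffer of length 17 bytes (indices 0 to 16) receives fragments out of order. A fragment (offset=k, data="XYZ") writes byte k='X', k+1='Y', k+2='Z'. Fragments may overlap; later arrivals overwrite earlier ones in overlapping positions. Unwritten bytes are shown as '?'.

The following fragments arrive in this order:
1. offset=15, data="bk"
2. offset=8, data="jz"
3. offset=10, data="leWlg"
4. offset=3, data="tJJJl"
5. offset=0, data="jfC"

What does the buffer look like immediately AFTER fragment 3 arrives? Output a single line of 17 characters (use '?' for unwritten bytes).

Answer: ????????jzleWlgbk

Derivation:
Fragment 1: offset=15 data="bk" -> buffer=???????????????bk
Fragment 2: offset=8 data="jz" -> buffer=????????jz?????bk
Fragment 3: offset=10 data="leWlg" -> buffer=????????jzleWlgbk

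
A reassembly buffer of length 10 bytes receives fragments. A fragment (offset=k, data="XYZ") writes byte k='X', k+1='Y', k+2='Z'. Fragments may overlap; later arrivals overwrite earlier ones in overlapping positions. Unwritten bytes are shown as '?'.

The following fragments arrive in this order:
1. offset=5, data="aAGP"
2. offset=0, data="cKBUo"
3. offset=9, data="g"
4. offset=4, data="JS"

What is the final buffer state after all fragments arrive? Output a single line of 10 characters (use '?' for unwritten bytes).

Answer: cKBUJSAGPg

Derivation:
Fragment 1: offset=5 data="aAGP" -> buffer=?????aAGP?
Fragment 2: offset=0 data="cKBUo" -> buffer=cKBUoaAGP?
Fragment 3: offset=9 data="g" -> buffer=cKBUoaAGPg
Fragment 4: offset=4 data="JS" -> buffer=cKBUJSAGPg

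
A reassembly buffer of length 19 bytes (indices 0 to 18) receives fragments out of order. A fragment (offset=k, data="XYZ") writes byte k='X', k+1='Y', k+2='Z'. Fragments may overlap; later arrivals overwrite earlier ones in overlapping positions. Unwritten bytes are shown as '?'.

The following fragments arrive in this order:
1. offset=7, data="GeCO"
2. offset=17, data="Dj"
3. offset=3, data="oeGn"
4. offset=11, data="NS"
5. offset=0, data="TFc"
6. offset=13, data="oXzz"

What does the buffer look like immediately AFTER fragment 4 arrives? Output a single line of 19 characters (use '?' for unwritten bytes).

Answer: ???oeGnGeCONS????Dj

Derivation:
Fragment 1: offset=7 data="GeCO" -> buffer=???????GeCO????????
Fragment 2: offset=17 data="Dj" -> buffer=???????GeCO??????Dj
Fragment 3: offset=3 data="oeGn" -> buffer=???oeGnGeCO??????Dj
Fragment 4: offset=11 data="NS" -> buffer=???oeGnGeCONS????Dj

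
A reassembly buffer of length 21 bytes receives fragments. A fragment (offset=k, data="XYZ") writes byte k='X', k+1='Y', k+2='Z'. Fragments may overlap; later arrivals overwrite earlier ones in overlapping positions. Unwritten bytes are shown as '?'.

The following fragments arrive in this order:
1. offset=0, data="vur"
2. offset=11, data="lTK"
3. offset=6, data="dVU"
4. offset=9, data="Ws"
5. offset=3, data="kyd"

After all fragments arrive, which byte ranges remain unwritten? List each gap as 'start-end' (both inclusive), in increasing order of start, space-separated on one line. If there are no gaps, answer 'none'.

Answer: 14-20

Derivation:
Fragment 1: offset=0 len=3
Fragment 2: offset=11 len=3
Fragment 3: offset=6 len=3
Fragment 4: offset=9 len=2
Fragment 5: offset=3 len=3
Gaps: 14-20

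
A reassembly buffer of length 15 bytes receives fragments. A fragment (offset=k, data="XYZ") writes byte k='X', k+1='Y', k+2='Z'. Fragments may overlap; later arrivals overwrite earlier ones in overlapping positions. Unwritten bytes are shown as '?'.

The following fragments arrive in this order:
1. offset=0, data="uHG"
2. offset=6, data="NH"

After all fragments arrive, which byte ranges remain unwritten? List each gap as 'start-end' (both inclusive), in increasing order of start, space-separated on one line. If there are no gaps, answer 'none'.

Fragment 1: offset=0 len=3
Fragment 2: offset=6 len=2
Gaps: 3-5 8-14

Answer: 3-5 8-14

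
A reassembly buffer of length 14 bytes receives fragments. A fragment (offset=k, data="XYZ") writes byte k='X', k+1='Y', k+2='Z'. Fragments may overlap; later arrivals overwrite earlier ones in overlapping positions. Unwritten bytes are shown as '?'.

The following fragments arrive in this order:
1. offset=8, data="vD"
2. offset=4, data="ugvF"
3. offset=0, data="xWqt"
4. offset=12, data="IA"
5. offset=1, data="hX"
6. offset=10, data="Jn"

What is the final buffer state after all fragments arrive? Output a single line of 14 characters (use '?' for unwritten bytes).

Fragment 1: offset=8 data="vD" -> buffer=????????vD????
Fragment 2: offset=4 data="ugvF" -> buffer=????ugvFvD????
Fragment 3: offset=0 data="xWqt" -> buffer=xWqtugvFvD????
Fragment 4: offset=12 data="IA" -> buffer=xWqtugvFvD??IA
Fragment 5: offset=1 data="hX" -> buffer=xhXtugvFvD??IA
Fragment 6: offset=10 data="Jn" -> buffer=xhXtugvFvDJnIA

Answer: xhXtugvFvDJnIA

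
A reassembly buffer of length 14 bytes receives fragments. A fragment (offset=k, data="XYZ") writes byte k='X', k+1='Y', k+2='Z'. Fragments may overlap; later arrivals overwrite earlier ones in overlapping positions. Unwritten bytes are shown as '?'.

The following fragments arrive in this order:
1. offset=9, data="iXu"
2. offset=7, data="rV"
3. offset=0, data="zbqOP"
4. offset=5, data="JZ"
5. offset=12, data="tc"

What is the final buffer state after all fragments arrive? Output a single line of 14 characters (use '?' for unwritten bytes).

Answer: zbqOPJZrViXutc

Derivation:
Fragment 1: offset=9 data="iXu" -> buffer=?????????iXu??
Fragment 2: offset=7 data="rV" -> buffer=???????rViXu??
Fragment 3: offset=0 data="zbqOP" -> buffer=zbqOP??rViXu??
Fragment 4: offset=5 data="JZ" -> buffer=zbqOPJZrViXu??
Fragment 5: offset=12 data="tc" -> buffer=zbqOPJZrViXutc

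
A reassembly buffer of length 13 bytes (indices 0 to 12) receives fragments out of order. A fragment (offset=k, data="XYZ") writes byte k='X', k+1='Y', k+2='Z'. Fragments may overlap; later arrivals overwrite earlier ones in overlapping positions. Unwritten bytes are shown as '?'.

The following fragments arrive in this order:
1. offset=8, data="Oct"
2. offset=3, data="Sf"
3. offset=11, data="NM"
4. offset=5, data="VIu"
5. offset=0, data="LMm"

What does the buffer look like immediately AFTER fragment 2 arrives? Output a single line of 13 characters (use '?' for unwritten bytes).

Answer: ???Sf???Oct??

Derivation:
Fragment 1: offset=8 data="Oct" -> buffer=????????Oct??
Fragment 2: offset=3 data="Sf" -> buffer=???Sf???Oct??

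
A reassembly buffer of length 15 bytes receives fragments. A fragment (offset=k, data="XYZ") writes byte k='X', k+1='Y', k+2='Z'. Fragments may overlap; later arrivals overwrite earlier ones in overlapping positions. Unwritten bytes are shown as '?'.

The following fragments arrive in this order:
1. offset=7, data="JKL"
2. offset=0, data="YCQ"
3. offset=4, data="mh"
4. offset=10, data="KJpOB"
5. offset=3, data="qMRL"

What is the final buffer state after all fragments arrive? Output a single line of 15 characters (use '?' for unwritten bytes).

Answer: YCQqMRLJKLKJpOB

Derivation:
Fragment 1: offset=7 data="JKL" -> buffer=???????JKL?????
Fragment 2: offset=0 data="YCQ" -> buffer=YCQ????JKL?????
Fragment 3: offset=4 data="mh" -> buffer=YCQ?mh?JKL?????
Fragment 4: offset=10 data="KJpOB" -> buffer=YCQ?mh?JKLKJpOB
Fragment 5: offset=3 data="qMRL" -> buffer=YCQqMRLJKLKJpOB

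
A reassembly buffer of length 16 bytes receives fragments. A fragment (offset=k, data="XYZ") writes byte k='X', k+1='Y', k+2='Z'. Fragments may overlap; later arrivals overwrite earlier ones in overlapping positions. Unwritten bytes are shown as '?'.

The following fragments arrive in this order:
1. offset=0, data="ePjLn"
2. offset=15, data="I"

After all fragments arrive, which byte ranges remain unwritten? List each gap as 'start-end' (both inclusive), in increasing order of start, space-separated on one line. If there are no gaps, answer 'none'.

Answer: 5-14

Derivation:
Fragment 1: offset=0 len=5
Fragment 2: offset=15 len=1
Gaps: 5-14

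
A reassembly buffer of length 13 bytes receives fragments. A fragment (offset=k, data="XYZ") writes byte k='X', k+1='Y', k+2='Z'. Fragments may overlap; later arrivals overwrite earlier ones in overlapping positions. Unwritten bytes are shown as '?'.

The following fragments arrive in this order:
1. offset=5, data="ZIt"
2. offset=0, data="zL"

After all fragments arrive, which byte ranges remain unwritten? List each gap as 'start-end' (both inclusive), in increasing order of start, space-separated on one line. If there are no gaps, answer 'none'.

Fragment 1: offset=5 len=3
Fragment 2: offset=0 len=2
Gaps: 2-4 8-12

Answer: 2-4 8-12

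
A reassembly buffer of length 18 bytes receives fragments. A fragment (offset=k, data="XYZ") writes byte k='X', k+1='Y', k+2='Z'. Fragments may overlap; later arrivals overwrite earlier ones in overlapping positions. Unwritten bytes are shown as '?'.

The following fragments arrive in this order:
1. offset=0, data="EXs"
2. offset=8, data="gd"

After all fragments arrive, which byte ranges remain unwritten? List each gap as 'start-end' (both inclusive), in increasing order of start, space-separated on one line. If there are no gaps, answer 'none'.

Fragment 1: offset=0 len=3
Fragment 2: offset=8 len=2
Gaps: 3-7 10-17

Answer: 3-7 10-17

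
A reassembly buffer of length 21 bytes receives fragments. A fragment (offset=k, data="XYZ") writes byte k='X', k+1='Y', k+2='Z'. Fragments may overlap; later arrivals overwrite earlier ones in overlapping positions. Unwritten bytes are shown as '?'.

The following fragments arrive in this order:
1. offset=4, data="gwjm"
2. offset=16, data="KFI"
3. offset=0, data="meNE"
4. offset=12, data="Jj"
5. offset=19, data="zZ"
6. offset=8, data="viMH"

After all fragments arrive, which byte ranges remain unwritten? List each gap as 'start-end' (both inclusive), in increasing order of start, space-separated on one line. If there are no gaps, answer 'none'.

Fragment 1: offset=4 len=4
Fragment 2: offset=16 len=3
Fragment 3: offset=0 len=4
Fragment 4: offset=12 len=2
Fragment 5: offset=19 len=2
Fragment 6: offset=8 len=4
Gaps: 14-15

Answer: 14-15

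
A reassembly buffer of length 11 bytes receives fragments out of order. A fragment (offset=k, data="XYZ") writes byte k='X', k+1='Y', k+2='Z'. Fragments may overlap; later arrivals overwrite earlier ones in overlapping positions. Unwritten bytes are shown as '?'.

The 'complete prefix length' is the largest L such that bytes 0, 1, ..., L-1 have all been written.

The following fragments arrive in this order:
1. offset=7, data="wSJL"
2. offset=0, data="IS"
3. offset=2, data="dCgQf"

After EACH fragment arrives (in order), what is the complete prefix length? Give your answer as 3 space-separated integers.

Answer: 0 2 11

Derivation:
Fragment 1: offset=7 data="wSJL" -> buffer=???????wSJL -> prefix_len=0
Fragment 2: offset=0 data="IS" -> buffer=IS?????wSJL -> prefix_len=2
Fragment 3: offset=2 data="dCgQf" -> buffer=ISdCgQfwSJL -> prefix_len=11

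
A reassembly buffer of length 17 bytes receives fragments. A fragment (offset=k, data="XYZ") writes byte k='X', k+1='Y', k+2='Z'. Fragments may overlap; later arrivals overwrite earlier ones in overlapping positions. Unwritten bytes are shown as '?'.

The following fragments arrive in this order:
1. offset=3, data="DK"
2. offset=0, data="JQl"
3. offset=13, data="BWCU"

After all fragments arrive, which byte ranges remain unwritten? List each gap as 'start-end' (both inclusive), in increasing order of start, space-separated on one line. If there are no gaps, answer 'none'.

Fragment 1: offset=3 len=2
Fragment 2: offset=0 len=3
Fragment 3: offset=13 len=4
Gaps: 5-12

Answer: 5-12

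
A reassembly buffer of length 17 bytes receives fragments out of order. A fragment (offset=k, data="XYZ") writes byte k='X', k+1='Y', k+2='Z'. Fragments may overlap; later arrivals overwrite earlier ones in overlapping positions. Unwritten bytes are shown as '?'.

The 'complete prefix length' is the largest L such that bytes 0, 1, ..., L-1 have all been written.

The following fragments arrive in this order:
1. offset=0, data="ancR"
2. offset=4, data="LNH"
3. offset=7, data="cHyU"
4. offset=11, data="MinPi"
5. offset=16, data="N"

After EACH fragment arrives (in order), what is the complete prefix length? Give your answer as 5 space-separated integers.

Answer: 4 7 11 16 17

Derivation:
Fragment 1: offset=0 data="ancR" -> buffer=ancR????????????? -> prefix_len=4
Fragment 2: offset=4 data="LNH" -> buffer=ancRLNH?????????? -> prefix_len=7
Fragment 3: offset=7 data="cHyU" -> buffer=ancRLNHcHyU?????? -> prefix_len=11
Fragment 4: offset=11 data="MinPi" -> buffer=ancRLNHcHyUMinPi? -> prefix_len=16
Fragment 5: offset=16 data="N" -> buffer=ancRLNHcHyUMinPiN -> prefix_len=17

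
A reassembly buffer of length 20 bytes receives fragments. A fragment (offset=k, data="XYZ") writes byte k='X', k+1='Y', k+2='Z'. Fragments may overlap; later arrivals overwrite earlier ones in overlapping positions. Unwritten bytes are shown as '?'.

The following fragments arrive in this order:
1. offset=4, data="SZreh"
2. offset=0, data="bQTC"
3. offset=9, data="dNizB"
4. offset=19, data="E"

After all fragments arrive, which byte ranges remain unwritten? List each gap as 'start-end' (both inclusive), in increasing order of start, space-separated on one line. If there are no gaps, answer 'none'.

Answer: 14-18

Derivation:
Fragment 1: offset=4 len=5
Fragment 2: offset=0 len=4
Fragment 3: offset=9 len=5
Fragment 4: offset=19 len=1
Gaps: 14-18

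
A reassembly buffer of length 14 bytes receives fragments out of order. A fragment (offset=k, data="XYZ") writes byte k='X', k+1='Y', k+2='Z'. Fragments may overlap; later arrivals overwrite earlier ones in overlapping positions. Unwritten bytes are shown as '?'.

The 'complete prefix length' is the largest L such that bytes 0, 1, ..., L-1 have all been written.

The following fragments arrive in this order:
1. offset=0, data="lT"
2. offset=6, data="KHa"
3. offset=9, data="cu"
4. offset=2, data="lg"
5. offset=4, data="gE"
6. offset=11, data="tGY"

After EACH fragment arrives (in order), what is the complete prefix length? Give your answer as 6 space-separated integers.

Answer: 2 2 2 4 11 14

Derivation:
Fragment 1: offset=0 data="lT" -> buffer=lT???????????? -> prefix_len=2
Fragment 2: offset=6 data="KHa" -> buffer=lT????KHa????? -> prefix_len=2
Fragment 3: offset=9 data="cu" -> buffer=lT????KHacu??? -> prefix_len=2
Fragment 4: offset=2 data="lg" -> buffer=lTlg??KHacu??? -> prefix_len=4
Fragment 5: offset=4 data="gE" -> buffer=lTlggEKHacu??? -> prefix_len=11
Fragment 6: offset=11 data="tGY" -> buffer=lTlggEKHacutGY -> prefix_len=14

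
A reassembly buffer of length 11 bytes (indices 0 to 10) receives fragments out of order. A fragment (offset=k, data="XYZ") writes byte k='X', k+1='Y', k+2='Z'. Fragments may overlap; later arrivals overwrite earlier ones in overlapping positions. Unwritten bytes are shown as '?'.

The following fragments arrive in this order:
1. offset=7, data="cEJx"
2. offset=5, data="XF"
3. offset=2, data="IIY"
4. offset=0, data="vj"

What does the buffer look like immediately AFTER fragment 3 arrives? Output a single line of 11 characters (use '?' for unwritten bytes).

Fragment 1: offset=7 data="cEJx" -> buffer=???????cEJx
Fragment 2: offset=5 data="XF" -> buffer=?????XFcEJx
Fragment 3: offset=2 data="IIY" -> buffer=??IIYXFcEJx

Answer: ??IIYXFcEJx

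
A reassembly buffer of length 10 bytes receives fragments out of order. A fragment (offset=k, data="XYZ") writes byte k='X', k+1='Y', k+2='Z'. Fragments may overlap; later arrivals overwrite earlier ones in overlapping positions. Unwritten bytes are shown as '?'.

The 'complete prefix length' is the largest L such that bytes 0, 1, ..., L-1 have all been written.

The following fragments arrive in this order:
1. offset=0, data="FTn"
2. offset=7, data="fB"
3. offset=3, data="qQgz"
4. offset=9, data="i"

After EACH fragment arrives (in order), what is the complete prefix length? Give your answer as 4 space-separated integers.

Fragment 1: offset=0 data="FTn" -> buffer=FTn??????? -> prefix_len=3
Fragment 2: offset=7 data="fB" -> buffer=FTn????fB? -> prefix_len=3
Fragment 3: offset=3 data="qQgz" -> buffer=FTnqQgzfB? -> prefix_len=9
Fragment 4: offset=9 data="i" -> buffer=FTnqQgzfBi -> prefix_len=10

Answer: 3 3 9 10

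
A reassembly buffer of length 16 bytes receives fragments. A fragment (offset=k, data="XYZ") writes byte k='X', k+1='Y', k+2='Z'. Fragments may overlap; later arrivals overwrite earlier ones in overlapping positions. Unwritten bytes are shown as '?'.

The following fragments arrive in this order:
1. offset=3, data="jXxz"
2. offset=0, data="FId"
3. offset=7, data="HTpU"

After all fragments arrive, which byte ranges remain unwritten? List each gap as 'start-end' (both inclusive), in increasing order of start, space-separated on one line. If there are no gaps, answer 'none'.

Answer: 11-15

Derivation:
Fragment 1: offset=3 len=4
Fragment 2: offset=0 len=3
Fragment 3: offset=7 len=4
Gaps: 11-15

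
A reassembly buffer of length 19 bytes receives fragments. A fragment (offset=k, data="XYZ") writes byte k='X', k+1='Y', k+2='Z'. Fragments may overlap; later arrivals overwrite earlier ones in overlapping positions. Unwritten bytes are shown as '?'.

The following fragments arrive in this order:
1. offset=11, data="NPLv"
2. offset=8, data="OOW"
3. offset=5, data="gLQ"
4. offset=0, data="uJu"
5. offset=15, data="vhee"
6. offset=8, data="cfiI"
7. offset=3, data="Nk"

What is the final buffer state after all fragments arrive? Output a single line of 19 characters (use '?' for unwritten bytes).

Fragment 1: offset=11 data="NPLv" -> buffer=???????????NPLv????
Fragment 2: offset=8 data="OOW" -> buffer=????????OOWNPLv????
Fragment 3: offset=5 data="gLQ" -> buffer=?????gLQOOWNPLv????
Fragment 4: offset=0 data="uJu" -> buffer=uJu??gLQOOWNPLv????
Fragment 5: offset=15 data="vhee" -> buffer=uJu??gLQOOWNPLvvhee
Fragment 6: offset=8 data="cfiI" -> buffer=uJu??gLQcfiIPLvvhee
Fragment 7: offset=3 data="Nk" -> buffer=uJuNkgLQcfiIPLvvhee

Answer: uJuNkgLQcfiIPLvvhee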